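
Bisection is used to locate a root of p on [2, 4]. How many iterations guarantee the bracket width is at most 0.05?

6

Width after n steps is 2/2^n. Need 2^n ≥ 2/0.05 = 40.
2^5 = 32 < 40 ≤ 2^6 = 64, so n = 6.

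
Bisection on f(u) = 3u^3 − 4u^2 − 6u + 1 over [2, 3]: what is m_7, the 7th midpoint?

u = 2.5 gives f = 7.875, positive; keep [2, 2.5]
u = 2.25 gives f = 1.421875, positive; keep [2, 2.25]
u = 2.125 gives f = -1.025391, negative; keep [2.125, 2.25]
u = 2.1875 gives f = 0.137, positive; keep [2.125, 2.1875]
u = 2.15625 gives f = -0.4593, negative; keep [2.15625, 2.1875]
u = 2.171875 gives f = -0.1649, negative; keep [2.171875, 2.1875]
u = 2.1796875 gives f = -0.0149, negative; keep [2.1796875, 2.1875]

2.1796875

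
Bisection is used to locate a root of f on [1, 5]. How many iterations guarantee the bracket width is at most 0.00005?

Width after n steps is 4/2^n. Need 2^n ≥ 4/0.00005 = 80000.
2^16 = 65536 < 80000 ≤ 2^17 = 131072, so n = 17.

17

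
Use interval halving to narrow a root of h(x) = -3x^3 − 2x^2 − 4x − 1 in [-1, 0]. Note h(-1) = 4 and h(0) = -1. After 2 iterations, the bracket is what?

m = -0.5, h(m) = 0.875 (+); new bracket [-0.5, 0]
m = -0.25, h(m) = -0.078125 (−); new bracket [-0.5, -0.25]

[-0.5, -0.25]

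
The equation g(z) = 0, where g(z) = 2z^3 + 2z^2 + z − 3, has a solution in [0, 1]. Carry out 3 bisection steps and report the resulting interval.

midpoint 0.5: g = -1.75 < 0 → [0.5, 1]
midpoint 0.75: g = -0.28125 < 0 → [0.75, 1]
midpoint 0.875: g = 0.746094 > 0 → [0.75, 0.875]

[0.75, 0.875]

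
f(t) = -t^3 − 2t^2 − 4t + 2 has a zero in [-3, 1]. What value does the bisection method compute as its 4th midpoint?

0.25

f(-1) = 5 > 0, so the root lies in [-1, 1]
f(0) = 2 > 0, so the root lies in [0, 1]
f(0.5) = -0.625 < 0, so the root lies in [0, 0.5]
f(0.25) = 0.8594 > 0, so the root lies in [0.25, 0.5]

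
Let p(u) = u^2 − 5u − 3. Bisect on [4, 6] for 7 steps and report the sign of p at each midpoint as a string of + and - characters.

midpoint 5: p = -3 < 0 → [5, 6]
midpoint 5.5: p = -0.25 < 0 → [5.5, 6]
midpoint 5.75: p = 1.3125 > 0 → [5.5, 5.75]
midpoint 5.625: p = 0.5156 > 0 → [5.5, 5.625]
midpoint 5.5625: p = 0.1289 > 0 → [5.5, 5.5625]
midpoint 5.53125: p = -0.0615 < 0 → [5.53125, 5.5625]
midpoint 5.546875: p = 0.0334 > 0 → [5.53125, 5.546875]

--+++-+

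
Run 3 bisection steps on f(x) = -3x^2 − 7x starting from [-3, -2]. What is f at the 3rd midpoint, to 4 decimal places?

-0.2969

x = -2.5 gives f = -1.25, negative; keep [-2.5, -2]
x = -2.25 gives f = 0.5625, positive; keep [-2.5, -2.25]
x = -2.375 gives f = -0.296875, negative; keep [-2.375, -2.25]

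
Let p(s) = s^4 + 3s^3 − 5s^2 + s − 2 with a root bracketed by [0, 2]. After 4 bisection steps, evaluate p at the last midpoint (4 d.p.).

1.2952

s = 1 gives p = -2, negative; keep [1, 2]
s = 1.5 gives p = 3.4375, positive; keep [1, 1.5]
s = 1.25 gives p = -0.261719, negative; keep [1.25, 1.5]
s = 1.375 gives p = 1.2952, positive; keep [1.25, 1.375]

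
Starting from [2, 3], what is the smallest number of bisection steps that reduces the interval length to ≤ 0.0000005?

Width after n steps is 1/2^n. Need 2^n ≥ 1/0.0000005 = 2000000.
2^20 = 1048576 < 2000000 ≤ 2^21 = 2097152, so n = 21.

21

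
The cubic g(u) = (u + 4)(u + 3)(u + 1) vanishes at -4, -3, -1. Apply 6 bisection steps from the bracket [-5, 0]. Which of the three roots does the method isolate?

u = -2.5 gives g = -1.125, negative; keep [-2.5, 0]
u = -1.25 gives g = -1.203125, negative; keep [-1.25, 0]
u = -0.625 gives g = 3.005859, positive; keep [-1.25, -0.625]
u = -0.9375 gives g = 0.3948, positive; keep [-1.25, -0.9375]
u = -1.09375 gives g = -0.5194, negative; keep [-1.09375, -0.9375]
u = -1.015625 gives g = -0.0925, negative; keep [-1.015625, -0.9375]

-1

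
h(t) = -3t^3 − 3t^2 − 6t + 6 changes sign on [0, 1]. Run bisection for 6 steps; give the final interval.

[0.640625, 0.65625]

h(0.5) = 1.875 > 0, so the root lies in [0.5, 1]
h(0.75) = -1.453125 < 0, so the root lies in [0.5, 0.75]
h(0.625) = 0.345703 > 0, so the root lies in [0.625, 0.75]
h(0.6875) = -0.5178 < 0, so the root lies in [0.625, 0.6875]
h(0.65625) = -0.0774 < 0, so the root lies in [0.625, 0.65625]
h(0.640625) = 0.1363 > 0, so the root lies in [0.640625, 0.65625]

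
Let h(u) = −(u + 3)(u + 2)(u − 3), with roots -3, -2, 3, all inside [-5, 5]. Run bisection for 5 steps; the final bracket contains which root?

3

h(0) = 18 > 0, so the root lies in [0, 5]
h(2.5) = 12.375 > 0, so the root lies in [2.5, 5]
h(3.75) = -29.109375 < 0, so the root lies in [2.5, 3.75]
h(3.125) = -3.9238 < 0, so the root lies in [2.5, 3.125]
h(2.8125) = 5.2449 > 0, so the root lies in [2.8125, 3.125]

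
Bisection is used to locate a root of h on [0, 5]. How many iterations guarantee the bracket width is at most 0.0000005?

Width after n steps is 5/2^n. Need 2^n ≥ 5/0.0000005 = 10000000.
2^23 = 8388608 < 10000000 ≤ 2^24 = 16777216, so n = 24.

24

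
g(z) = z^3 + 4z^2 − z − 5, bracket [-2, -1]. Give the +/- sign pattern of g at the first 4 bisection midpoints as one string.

midpoint -1.5: g = 2.125 > 0 → [-1.5, -1]
midpoint -1.25: g = 0.546875 > 0 → [-1.25, -1]
midpoint -1.125: g = -0.236328 < 0 → [-1.25, -1.125]
midpoint -1.1875: g = 0.1536 > 0 → [-1.1875, -1.125]

++-+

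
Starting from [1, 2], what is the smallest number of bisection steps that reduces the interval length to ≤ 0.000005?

18

Width after n steps is 1/2^n. Need 2^n ≥ 1/0.000005 = 200000.
2^17 = 131072 < 200000 ≤ 2^18 = 262144, so n = 18.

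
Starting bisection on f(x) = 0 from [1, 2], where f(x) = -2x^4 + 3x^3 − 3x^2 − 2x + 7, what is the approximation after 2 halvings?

m = 1.5, f(m) = -2.75 (−); new bracket [1, 1.5]
m = 1.25, f(m) = 0.789062 (+); new bracket [1.25, 1.5]

1.25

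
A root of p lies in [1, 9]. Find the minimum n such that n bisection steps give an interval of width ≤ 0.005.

Width after n steps is 8/2^n. Need 2^n ≥ 8/0.005 = 1600.
2^10 = 1024 < 1600 ≤ 2^11 = 2048, so n = 11.

11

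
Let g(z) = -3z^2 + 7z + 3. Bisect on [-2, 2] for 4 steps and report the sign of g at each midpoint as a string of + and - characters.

+--+

midpoint 0: g = 3 > 0 → [-2, 0]
midpoint -1: g = -7 < 0 → [-1, 0]
midpoint -0.5: g = -1.25 < 0 → [-0.5, 0]
midpoint -0.25: g = 1.0625 > 0 → [-0.5, -0.25]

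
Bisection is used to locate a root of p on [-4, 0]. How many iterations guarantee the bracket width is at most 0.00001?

19

Width after n steps is 4/2^n. Need 2^n ≥ 4/0.00001 = 400000.
2^18 = 262144 < 400000 ≤ 2^19 = 524288, so n = 19.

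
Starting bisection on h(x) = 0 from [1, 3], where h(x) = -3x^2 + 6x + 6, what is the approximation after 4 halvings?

2.625

x = 2 gives h = 6, positive; keep [2, 3]
x = 2.5 gives h = 2.25, positive; keep [2.5, 3]
x = 2.75 gives h = -0.1875, negative; keep [2.5, 2.75]
x = 2.625 gives h = 1.0781, positive; keep [2.625, 2.75]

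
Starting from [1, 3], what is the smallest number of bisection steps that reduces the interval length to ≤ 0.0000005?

22

Width after n steps is 2/2^n. Need 2^n ≥ 2/0.0000005 = 4000000.
2^21 = 2097152 < 4000000 ≤ 2^22 = 4194304, so n = 22.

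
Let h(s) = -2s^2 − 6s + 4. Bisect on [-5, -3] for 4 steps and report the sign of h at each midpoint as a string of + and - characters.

-+--

h(-4) = -4 < 0, so the root lies in [-4, -3]
h(-3.5) = 0.5 > 0, so the root lies in [-4, -3.5]
h(-3.75) = -1.625 < 0, so the root lies in [-3.75, -3.5]
h(-3.625) = -0.5312 < 0, so the root lies in [-3.625, -3.5]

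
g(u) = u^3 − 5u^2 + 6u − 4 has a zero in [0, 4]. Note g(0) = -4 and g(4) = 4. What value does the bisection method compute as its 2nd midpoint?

3

m = 2, g(m) = -4 (−); new bracket [2, 4]
m = 3, g(m) = -4 (−); new bracket [3, 4]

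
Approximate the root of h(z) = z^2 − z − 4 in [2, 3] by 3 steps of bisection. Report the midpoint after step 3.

z = 2.5 gives h = -0.25, negative; keep [2.5, 3]
z = 2.75 gives h = 0.8125, positive; keep [2.5, 2.75]
z = 2.625 gives h = 0.265625, positive; keep [2.5, 2.625]

2.625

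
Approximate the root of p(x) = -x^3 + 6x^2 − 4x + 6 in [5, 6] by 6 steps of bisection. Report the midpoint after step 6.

midpoint 5.5: p = -0.875 < 0 → [5, 5.5]
midpoint 5.25: p = 5.671875 > 0 → [5.25, 5.5]
midpoint 5.375: p = 2.556641 > 0 → [5.375, 5.5]
midpoint 5.4375: p = 0.8811 > 0 → [5.4375, 5.5]
midpoint 5.46875: p = 0.0132 > 0 → [5.46875, 5.5]
midpoint 5.484375: p = -0.4283 < 0 → [5.46875, 5.484375]

5.484375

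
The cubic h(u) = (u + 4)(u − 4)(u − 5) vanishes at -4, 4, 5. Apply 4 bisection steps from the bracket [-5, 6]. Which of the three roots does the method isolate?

h(0.5) = 70.875 > 0, so the root lies in [-5, 0.5]
h(-2.25) = 79.296875 > 0, so the root lies in [-5, -2.25]
h(-3.625) = 24.662109 > 0, so the root lies in [-5, -3.625]
h(-4.3125) = -24.1907 < 0, so the root lies in [-4.3125, -3.625]

-4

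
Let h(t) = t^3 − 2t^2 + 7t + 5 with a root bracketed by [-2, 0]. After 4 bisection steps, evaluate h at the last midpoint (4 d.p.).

m = -1, h(m) = -5 (−); new bracket [-1, 0]
m = -0.5, h(m) = 0.875 (+); new bracket [-1, -0.5]
m = -0.75, h(m) = -1.796875 (−); new bracket [-0.75, -0.5]
m = -0.625, h(m) = -0.4004 (−); new bracket [-0.625, -0.5]

-0.4004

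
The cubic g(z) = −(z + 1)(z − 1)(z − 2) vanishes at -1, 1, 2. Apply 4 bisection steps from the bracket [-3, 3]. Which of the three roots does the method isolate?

-1

z = 0 gives g = -2, negative; keep [-3, 0]
z = -1.5 gives g = 4.375, positive; keep [-1.5, 0]
z = -0.75 gives g = -1.203125, negative; keep [-1.5, -0.75]
z = -1.125 gives g = 0.8301, positive; keep [-1.125, -0.75]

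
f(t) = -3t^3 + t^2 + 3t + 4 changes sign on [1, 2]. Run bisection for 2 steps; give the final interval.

t = 1.5 gives f = 0.625, positive; keep [1.5, 2]
t = 1.75 gives f = -3.765625, negative; keep [1.5, 1.75]

[1.5, 1.75]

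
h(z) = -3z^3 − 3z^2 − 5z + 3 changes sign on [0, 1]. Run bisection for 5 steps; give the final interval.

[0.40625, 0.4375]

h(0.5) = -0.625 < 0, so the root lies in [0, 0.5]
h(0.25) = 1.515625 > 0, so the root lies in [0.25, 0.5]
h(0.375) = 0.544922 > 0, so the root lies in [0.375, 0.5]
h(0.4375) = -0.0129 < 0, so the root lies in [0.375, 0.4375]
h(0.40625) = 0.2725 > 0, so the root lies in [0.40625, 0.4375]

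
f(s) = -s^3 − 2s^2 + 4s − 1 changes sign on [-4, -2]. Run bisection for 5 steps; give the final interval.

s = -3 gives f = -4, negative; keep [-4, -3]
s = -3.5 gives f = 3.375, positive; keep [-3.5, -3]
s = -3.25 gives f = -0.796875, negative; keep [-3.5, -3.25]
s = -3.375 gives f = 1.1621, positive; keep [-3.375, -3.25]
s = -3.3125 gives f = 0.1516, positive; keep [-3.3125, -3.25]

[-3.3125, -3.25]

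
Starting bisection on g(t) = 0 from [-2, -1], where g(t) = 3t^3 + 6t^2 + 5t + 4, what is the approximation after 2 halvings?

-1.25

g(-1.5) = -0.125 < 0, so the root lies in [-1.5, -1]
g(-1.25) = 1.265625 > 0, so the root lies in [-1.5, -1.25]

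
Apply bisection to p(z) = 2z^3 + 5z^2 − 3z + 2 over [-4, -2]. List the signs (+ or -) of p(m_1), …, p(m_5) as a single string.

+---+

p(-3) = 2 > 0, so the root lies in [-4, -3]
p(-3.5) = -12 < 0, so the root lies in [-3.5, -3]
p(-3.25) = -4.09375 < 0, so the root lies in [-3.25, -3]
p(-3.125) = -0.832 < 0, so the root lies in [-3.125, -3]
p(-3.0625) = 0.6362 > 0, so the root lies in [-3.125, -3.0625]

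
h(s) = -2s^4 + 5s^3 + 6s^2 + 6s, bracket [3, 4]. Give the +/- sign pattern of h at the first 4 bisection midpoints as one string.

+--+

m = 3.5, h(m) = 8.75 (+); new bracket [3.5, 4]
m = 3.75, h(m) = -24.960938 (−); new bracket [3.5, 3.75]
m = 3.625, h(m) = -6.584473 (−); new bracket [3.5, 3.625]
m = 3.5625, h(m) = 1.4455 (+); new bracket [3.5625, 3.625]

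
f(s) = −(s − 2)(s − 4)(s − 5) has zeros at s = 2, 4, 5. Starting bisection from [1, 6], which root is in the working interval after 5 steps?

f(3.5) = -1.125 < 0, so the root lies in [1, 3.5]
f(2.25) = -1.203125 < 0, so the root lies in [1, 2.25]
f(1.625) = 3.005859 > 0, so the root lies in [1.625, 2.25]
f(1.9375) = 0.3948 > 0, so the root lies in [1.9375, 2.25]
f(2.09375) = -0.5194 < 0, so the root lies in [1.9375, 2.09375]

2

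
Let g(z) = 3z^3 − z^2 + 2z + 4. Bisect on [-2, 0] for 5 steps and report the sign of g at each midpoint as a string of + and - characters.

-++-+

m = -1, g(m) = -2 (−); new bracket [-1, 0]
m = -0.5, g(m) = 2.375 (+); new bracket [-1, -0.5]
m = -0.75, g(m) = 0.671875 (+); new bracket [-1, -0.75]
m = -0.875, g(m) = -0.5254 (−); new bracket [-0.875, -0.75]
m = -0.8125, g(m) = 0.1057 (+); new bracket [-0.875, -0.8125]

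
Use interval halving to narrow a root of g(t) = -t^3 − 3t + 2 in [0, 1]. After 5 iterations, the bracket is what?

g(0.5) = 0.375 > 0, so the root lies in [0.5, 1]
g(0.75) = -0.671875 < 0, so the root lies in [0.5, 0.75]
g(0.625) = -0.119141 < 0, so the root lies in [0.5, 0.625]
g(0.5625) = 0.1345 > 0, so the root lies in [0.5625, 0.625]
g(0.59375) = 0.0094 > 0, so the root lies in [0.59375, 0.625]

[0.59375, 0.625]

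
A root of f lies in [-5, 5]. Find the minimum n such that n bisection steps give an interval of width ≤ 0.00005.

18

Width after n steps is 10/2^n. Need 2^n ≥ 10/0.00005 = 200000.
2^17 = 131072 < 200000 ≤ 2^18 = 262144, so n = 18.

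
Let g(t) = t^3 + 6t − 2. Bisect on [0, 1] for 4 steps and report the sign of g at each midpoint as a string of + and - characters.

g(0.5) = 1.125 > 0, so the root lies in [0, 0.5]
g(0.25) = -0.484375 < 0, so the root lies in [0.25, 0.5]
g(0.375) = 0.302734 > 0, so the root lies in [0.25, 0.375]
g(0.3125) = -0.0945 < 0, so the root lies in [0.3125, 0.375]

+-+-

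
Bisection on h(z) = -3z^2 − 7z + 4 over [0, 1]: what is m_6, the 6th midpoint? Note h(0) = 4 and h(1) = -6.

0.484375

midpoint 0.5: h = -0.25 < 0 → [0, 0.5]
midpoint 0.25: h = 2.0625 > 0 → [0.25, 0.5]
midpoint 0.375: h = 0.953125 > 0 → [0.375, 0.5]
midpoint 0.4375: h = 0.3633 > 0 → [0.4375, 0.5]
midpoint 0.46875: h = 0.0596 > 0 → [0.46875, 0.5]
midpoint 0.484375: h = -0.0945 < 0 → [0.46875, 0.484375]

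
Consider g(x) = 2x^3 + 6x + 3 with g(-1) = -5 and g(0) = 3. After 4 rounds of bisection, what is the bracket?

[-0.5, -0.4375]

g(-0.5) = -0.25 < 0, so the root lies in [-0.5, 0]
g(-0.25) = 1.46875 > 0, so the root lies in [-0.5, -0.25]
g(-0.375) = 0.644531 > 0, so the root lies in [-0.5, -0.375]
g(-0.4375) = 0.2075 > 0, so the root lies in [-0.5, -0.4375]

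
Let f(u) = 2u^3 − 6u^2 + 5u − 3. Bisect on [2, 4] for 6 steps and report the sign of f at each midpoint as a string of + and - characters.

+++-+-

midpoint 3: f = 12 > 0 → [2, 3]
midpoint 2.5: f = 3.25 > 0 → [2, 2.5]
midpoint 2.25: f = 0.65625 > 0 → [2, 2.25]
midpoint 2.125: f = -0.2773 < 0 → [2.125, 2.25]
midpoint 2.1875: f = 0.1616 > 0 → [2.125, 2.1875]
midpoint 2.15625: f = -0.0646 < 0 → [2.15625, 2.1875]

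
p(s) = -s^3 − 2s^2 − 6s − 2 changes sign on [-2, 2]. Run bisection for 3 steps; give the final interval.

[-0.5, 0]

p(0) = -2 < 0, so the root lies in [-2, 0]
p(-1) = 3 > 0, so the root lies in [-1, 0]
p(-0.5) = 0.625 > 0, so the root lies in [-0.5, 0]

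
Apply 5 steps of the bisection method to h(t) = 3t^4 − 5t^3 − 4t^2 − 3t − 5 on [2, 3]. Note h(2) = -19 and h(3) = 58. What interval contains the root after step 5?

[2.46875, 2.5]

m = 2.5, h(m) = 1.5625 (+); new bracket [2, 2.5]
m = 2.25, h(m) = -12.066406 (−); new bracket [2.25, 2.5]
m = 2.375, h(m) = -6.219971 (−); new bracket [2.375, 2.5]
m = 2.4375, h(m) = -2.5881 (−); new bracket [2.4375, 2.5]
m = 2.46875, h(m) = -0.5799 (−); new bracket [2.46875, 2.5]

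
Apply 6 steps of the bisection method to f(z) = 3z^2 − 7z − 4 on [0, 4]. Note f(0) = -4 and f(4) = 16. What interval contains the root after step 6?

m = 2, f(m) = -6 (−); new bracket [2, 4]
m = 3, f(m) = 2 (+); new bracket [2, 3]
m = 2.5, f(m) = -2.75 (−); new bracket [2.5, 3]
m = 2.75, f(m) = -0.5625 (−); new bracket [2.75, 3]
m = 2.875, f(m) = 0.6719 (+); new bracket [2.75, 2.875]
m = 2.8125, f(m) = 0.043 (+); new bracket [2.75, 2.8125]

[2.75, 2.8125]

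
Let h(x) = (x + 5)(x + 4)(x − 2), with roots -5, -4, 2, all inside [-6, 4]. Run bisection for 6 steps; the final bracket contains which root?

x = -1 gives h = -36, negative; keep [-1, 4]
x = 1.5 gives h = -17.875, negative; keep [1.5, 4]
x = 2.75 gives h = 39.234375, positive; keep [1.5, 2.75]
x = 2.125 gives h = 5.4551, positive; keep [1.5, 2.125]
x = 1.8125 gives h = -7.4246, negative; keep [1.8125, 2.125]
x = 1.96875 gives h = -1.2998, negative; keep [1.96875, 2.125]

2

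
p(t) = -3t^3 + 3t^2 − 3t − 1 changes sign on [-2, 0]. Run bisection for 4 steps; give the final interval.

[-0.375, -0.25]

t = -1 gives p = 8, positive; keep [-1, 0]
t = -0.5 gives p = 1.625, positive; keep [-0.5, 0]
t = -0.25 gives p = -0.015625, negative; keep [-0.5, -0.25]
t = -0.375 gives p = 0.7051, positive; keep [-0.375, -0.25]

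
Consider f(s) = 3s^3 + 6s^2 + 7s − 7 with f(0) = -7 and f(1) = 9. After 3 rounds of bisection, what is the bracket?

[0.5, 0.625]

f(0.5) = -1.625 < 0, so the root lies in [0.5, 1]
f(0.75) = 2.890625 > 0, so the root lies in [0.5, 0.75]
f(0.625) = 0.451172 > 0, so the root lies in [0.5, 0.625]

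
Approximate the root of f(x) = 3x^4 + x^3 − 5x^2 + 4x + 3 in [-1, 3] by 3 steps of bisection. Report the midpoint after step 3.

midpoint 1: f = 6 > 0 → [-1, 1]
midpoint 0: f = 3 > 0 → [-1, 0]
midpoint -0.5: f = -0.1875 < 0 → [-0.5, 0]

-0.5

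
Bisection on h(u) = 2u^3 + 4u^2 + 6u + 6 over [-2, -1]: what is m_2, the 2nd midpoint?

-1.25

midpoint -1.5: h = -0.75 < 0 → [-1.5, -1]
midpoint -1.25: h = 0.84375 > 0 → [-1.5, -1.25]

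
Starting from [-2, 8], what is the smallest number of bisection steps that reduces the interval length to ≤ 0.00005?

Width after n steps is 10/2^n. Need 2^n ≥ 10/0.00005 = 200000.
2^17 = 131072 < 200000 ≤ 2^18 = 262144, so n = 18.

18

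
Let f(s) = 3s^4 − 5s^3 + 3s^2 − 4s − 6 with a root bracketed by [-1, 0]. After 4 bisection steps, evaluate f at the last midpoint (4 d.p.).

0.4629

f(-0.5) = -2.4375 < 0, so the root lies in [-1, -0.5]
f(-0.75) = 1.746094 > 0, so the root lies in [-0.75, -0.5]
f(-0.625) = -0.649658 < 0, so the root lies in [-0.75, -0.625]
f(-0.6875) = 0.4629 > 0, so the root lies in [-0.6875, -0.625]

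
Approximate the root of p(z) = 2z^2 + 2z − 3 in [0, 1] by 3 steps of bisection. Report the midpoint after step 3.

m = 0.5, p(m) = -1.5 (−); new bracket [0.5, 1]
m = 0.75, p(m) = -0.375 (−); new bracket [0.75, 1]
m = 0.875, p(m) = 0.28125 (+); new bracket [0.75, 0.875]

0.875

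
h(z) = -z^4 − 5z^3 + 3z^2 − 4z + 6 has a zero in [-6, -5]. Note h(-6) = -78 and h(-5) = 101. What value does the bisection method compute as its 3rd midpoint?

h(-5.5) = 35.5625 > 0, so the root lies in [-6, -5.5]
h(-5.75) = -14.394531 < 0, so the root lies in [-5.75, -5.5]
h(-5.625) = 12.185303 > 0, so the root lies in [-5.75, -5.625]

-5.625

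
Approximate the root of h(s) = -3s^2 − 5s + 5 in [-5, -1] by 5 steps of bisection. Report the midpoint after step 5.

midpoint -3: h = -7 < 0 → [-3, -1]
midpoint -2: h = 3 > 0 → [-3, -2]
midpoint -2.5: h = -1.25 < 0 → [-2.5, -2]
midpoint -2.25: h = 1.0625 > 0 → [-2.5, -2.25]
midpoint -2.375: h = -0.0469 < 0 → [-2.375, -2.25]

-2.375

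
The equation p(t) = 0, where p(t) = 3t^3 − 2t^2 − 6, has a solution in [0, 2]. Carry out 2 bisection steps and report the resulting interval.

p(1) = -5 < 0, so the root lies in [1, 2]
p(1.5) = -0.375 < 0, so the root lies in [1.5, 2]

[1.5, 2]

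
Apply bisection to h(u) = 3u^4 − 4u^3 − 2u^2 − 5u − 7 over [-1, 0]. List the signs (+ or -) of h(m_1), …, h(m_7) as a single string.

--+---+

u = -0.5 gives h = -4.3125, negative; keep [-1, -0.5]
u = -0.75 gives h = -1.738281, negative; keep [-1, -0.75]
u = -0.875 gives h = 0.281982, positive; keep [-0.875, -0.75]
u = -0.8125 gives h = -0.8049, negative; keep [-0.875, -0.8125]
u = -0.84375 gives h = -0.2819, negative; keep [-0.875, -0.84375]
u = -0.859375 gives h = -0.0052, negative; keep [-0.875, -0.859375]
u = -0.8671875 gives h = 0.137, positive; keep [-0.8671875, -0.859375]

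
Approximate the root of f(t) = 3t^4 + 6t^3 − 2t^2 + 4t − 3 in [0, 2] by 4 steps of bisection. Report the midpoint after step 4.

f(1) = 8 > 0, so the root lies in [0, 1]
f(0.5) = -0.5625 < 0, so the root lies in [0.5, 1]
f(0.75) = 2.355469 > 0, so the root lies in [0.5, 0.75]
f(0.625) = 0.6414 > 0, so the root lies in [0.5, 0.625]

0.625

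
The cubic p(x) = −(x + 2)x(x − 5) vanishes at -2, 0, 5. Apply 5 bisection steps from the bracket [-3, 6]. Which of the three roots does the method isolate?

m = 1.5, p(m) = 18.375 (+); new bracket [1.5, 6]
m = 3.75, p(m) = 26.953125 (+); new bracket [3.75, 6]
m = 4.875, p(m) = 4.189453 (+); new bracket [4.875, 6]
m = 5.4375, p(m) = -17.6931 (−); new bracket [4.875, 5.4375]
m = 5.15625, p(m) = -5.7655 (−); new bracket [4.875, 5.15625]

5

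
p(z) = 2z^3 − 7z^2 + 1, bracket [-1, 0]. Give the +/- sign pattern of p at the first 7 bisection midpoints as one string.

-+-+++-

m = -0.5, p(m) = -1 (−); new bracket [-0.5, 0]
m = -0.25, p(m) = 0.53125 (+); new bracket [-0.5, -0.25]
m = -0.375, p(m) = -0.089844 (−); new bracket [-0.375, -0.25]
m = -0.3125, p(m) = 0.2554 (+); new bracket [-0.375, -0.3125]
m = -0.34375, p(m) = 0.0916 (+); new bracket [-0.375, -0.34375]
m = -0.359375, p(m) = 0.0031 (+); new bracket [-0.375, -0.359375]
m = -0.3671875, p(m) = -0.0428 (−); new bracket [-0.3671875, -0.359375]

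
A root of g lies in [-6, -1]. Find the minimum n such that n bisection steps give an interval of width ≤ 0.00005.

17

Width after n steps is 5/2^n. Need 2^n ≥ 5/0.00005 = 100000.
2^16 = 65536 < 100000 ≤ 2^17 = 131072, so n = 17.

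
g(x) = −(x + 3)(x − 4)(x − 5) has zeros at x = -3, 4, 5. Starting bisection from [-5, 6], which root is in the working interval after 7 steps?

-3

g(0.5) = -55.125 < 0, so the root lies in [-5, 0.5]
g(-2.25) = -33.984375 < 0, so the root lies in [-5, -2.25]
g(-3.625) = 41.103516 > 0, so the root lies in [-3.625, -2.25]
g(-2.9375) = -3.4417 < 0, so the root lies in [-3.625, -2.9375]
g(-3.28125) = 16.9588 > 0, so the root lies in [-3.28125, -2.9375]
g(-3.109375) = 6.3058 > 0, so the root lies in [-3.109375, -2.9375]
g(-3.0234375) = 1.3208 > 0, so the root lies in [-3.0234375, -2.9375]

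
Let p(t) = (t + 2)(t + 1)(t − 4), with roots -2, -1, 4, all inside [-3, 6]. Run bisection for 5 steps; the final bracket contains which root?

4

midpoint 1.5: p = -21.875 < 0 → [1.5, 6]
midpoint 3.75: p = -6.828125 < 0 → [3.75, 6]
midpoint 4.875: p = 35.341797 > 0 → [3.75, 4.875]
midpoint 4.3125: p = 10.4797 > 0 → [3.75, 4.3125]
midpoint 4.03125: p = 0.9483 > 0 → [3.75, 4.03125]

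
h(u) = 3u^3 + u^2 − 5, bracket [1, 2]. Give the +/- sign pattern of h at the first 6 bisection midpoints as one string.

m = 1.5, h(m) = 7.375 (+); new bracket [1, 1.5]
m = 1.25, h(m) = 2.421875 (+); new bracket [1, 1.25]
m = 1.125, h(m) = 0.537109 (+); new bracket [1, 1.125]
m = 1.0625, h(m) = -0.2727 (−); new bracket [1.0625, 1.125]
m = 1.09375, h(m) = 0.1216 (+); new bracket [1.0625, 1.09375]
m = 1.078125, h(m) = -0.0782 (−); new bracket [1.078125, 1.09375]

+++-+-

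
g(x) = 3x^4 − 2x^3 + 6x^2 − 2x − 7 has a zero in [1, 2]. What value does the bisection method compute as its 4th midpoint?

m = 1.5, g(m) = 11.9375 (+); new bracket [1, 1.5]
m = 1.25, g(m) = 3.292969 (+); new bracket [1, 1.25]
m = 1.125, g(m) = 0.301514 (+); new bracket [1, 1.125]
m = 1.0625, g(m) = -0.9272 (−); new bracket [1.0625, 1.125]

1.0625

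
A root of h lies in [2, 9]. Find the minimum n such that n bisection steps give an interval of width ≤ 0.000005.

Width after n steps is 7/2^n. Need 2^n ≥ 7/0.000005 = 1400000.
2^20 = 1048576 < 1400000 ≤ 2^21 = 2097152, so n = 21.

21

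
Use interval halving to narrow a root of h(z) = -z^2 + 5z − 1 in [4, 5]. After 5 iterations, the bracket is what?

[4.78125, 4.8125]

h(4.5) = 1.25 > 0, so the root lies in [4.5, 5]
h(4.75) = 0.1875 > 0, so the root lies in [4.75, 5]
h(4.875) = -0.390625 < 0, so the root lies in [4.75, 4.875]
h(4.8125) = -0.0977 < 0, so the root lies in [4.75, 4.8125]
h(4.78125) = 0.0459 > 0, so the root lies in [4.78125, 4.8125]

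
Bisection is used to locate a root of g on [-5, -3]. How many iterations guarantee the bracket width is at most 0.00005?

16

Width after n steps is 2/2^n. Need 2^n ≥ 2/0.00005 = 40000.
2^15 = 32768 < 40000 ≤ 2^16 = 65536, so n = 16.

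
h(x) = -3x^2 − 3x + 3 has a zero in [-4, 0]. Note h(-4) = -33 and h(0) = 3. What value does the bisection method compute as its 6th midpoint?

-1.5625

h(-2) = -3 < 0, so the root lies in [-2, 0]
h(-1) = 3 > 0, so the root lies in [-2, -1]
h(-1.5) = 0.75 > 0, so the root lies in [-2, -1.5]
h(-1.75) = -0.9375 < 0, so the root lies in [-1.75, -1.5]
h(-1.625) = -0.0469 < 0, so the root lies in [-1.625, -1.5]
h(-1.5625) = 0.3633 > 0, so the root lies in [-1.625, -1.5625]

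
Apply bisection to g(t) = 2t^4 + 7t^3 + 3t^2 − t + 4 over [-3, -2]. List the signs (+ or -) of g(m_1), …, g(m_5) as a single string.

--+-+

t = -2.5 gives g = -6, negative; keep [-3, -2.5]
t = -2.75 gives g = -1.757812, negative; keep [-3, -2.75]
t = -2.875 gives g = 1.967285, positive; keep [-2.875, -2.75]
t = -2.8125 gives g = -0.0471, negative; keep [-2.875, -2.8125]
t = -2.84375 gives g = 0.9207, positive; keep [-2.84375, -2.8125]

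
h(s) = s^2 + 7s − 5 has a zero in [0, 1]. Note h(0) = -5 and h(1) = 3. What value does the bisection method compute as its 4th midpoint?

m = 0.5, h(m) = -1.25 (−); new bracket [0.5, 1]
m = 0.75, h(m) = 0.8125 (+); new bracket [0.5, 0.75]
m = 0.625, h(m) = -0.234375 (−); new bracket [0.625, 0.75]
m = 0.6875, h(m) = 0.2852 (+); new bracket [0.625, 0.6875]

0.6875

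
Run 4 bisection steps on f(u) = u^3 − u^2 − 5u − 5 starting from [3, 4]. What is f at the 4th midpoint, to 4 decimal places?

-0.9685

midpoint 3.5: f = 8.125 > 0 → [3, 3.5]
midpoint 3.25: f = 2.515625 > 0 → [3, 3.25]
midpoint 3.125: f = 0.126953 > 0 → [3, 3.125]
midpoint 3.0625: f = -0.9685 < 0 → [3.0625, 3.125]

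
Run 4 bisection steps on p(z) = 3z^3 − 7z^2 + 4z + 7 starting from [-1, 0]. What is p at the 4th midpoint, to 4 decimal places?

-0.0334

z = -0.5 gives p = 2.875, positive; keep [-1, -0.5]
z = -0.75 gives p = -1.203125, negative; keep [-0.75, -0.5]
z = -0.625 gives p = 1.033203, positive; keep [-0.75, -0.625]
z = -0.6875 gives p = -0.0334, negative; keep [-0.6875, -0.625]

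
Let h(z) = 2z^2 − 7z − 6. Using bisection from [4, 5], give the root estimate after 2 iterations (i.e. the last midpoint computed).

midpoint 4.5: h = 3 > 0 → [4, 4.5]
midpoint 4.25: h = 0.375 > 0 → [4, 4.25]

4.25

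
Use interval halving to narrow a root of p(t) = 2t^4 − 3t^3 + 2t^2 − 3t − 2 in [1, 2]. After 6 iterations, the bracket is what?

t = 1.5 gives p = -2, negative; keep [1.5, 2]
t = 1.75 gives p = 1.554688, positive; keep [1.5, 1.75]
t = 1.625 gives p = -0.520996, negative; keep [1.625, 1.75]
t = 1.6875 gives p = 0.4348, positive; keep [1.625, 1.6875]
t = 1.65625 gives p = -0.0626, negative; keep [1.65625, 1.6875]
t = 1.671875 gives p = 0.1811, positive; keep [1.65625, 1.671875]

[1.65625, 1.671875]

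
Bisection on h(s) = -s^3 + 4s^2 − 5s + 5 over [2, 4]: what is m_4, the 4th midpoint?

2.875

m = 3, h(m) = -1 (−); new bracket [2, 3]
m = 2.5, h(m) = 1.875 (+); new bracket [2.5, 3]
m = 2.75, h(m) = 0.703125 (+); new bracket [2.75, 3]
m = 2.875, h(m) = -0.0762 (−); new bracket [2.75, 2.875]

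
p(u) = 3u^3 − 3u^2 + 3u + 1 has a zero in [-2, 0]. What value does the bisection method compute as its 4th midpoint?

p(-1) = -8 < 0, so the root lies in [-1, 0]
p(-0.5) = -1.625 < 0, so the root lies in [-0.5, 0]
p(-0.25) = 0.015625 > 0, so the root lies in [-0.5, -0.25]
p(-0.375) = -0.7051 < 0, so the root lies in [-0.375, -0.25]

-0.375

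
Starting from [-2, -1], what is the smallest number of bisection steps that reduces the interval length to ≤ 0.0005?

11

Width after n steps is 1/2^n. Need 2^n ≥ 1/0.0005 = 2000.
2^10 = 1024 < 2000 ≤ 2^11 = 2048, so n = 11.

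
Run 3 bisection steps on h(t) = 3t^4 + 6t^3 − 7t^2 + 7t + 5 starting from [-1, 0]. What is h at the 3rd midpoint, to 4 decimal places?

1.1335

t = -0.5 gives h = -0.8125, negative; keep [-0.5, 0]
t = -0.25 gives h = 2.730469, positive; keep [-0.5, -0.25]
t = -0.375 gives h = 1.133545, positive; keep [-0.5, -0.375]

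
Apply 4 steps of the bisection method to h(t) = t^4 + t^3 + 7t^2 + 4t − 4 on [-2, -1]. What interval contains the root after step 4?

[-1.125, -1.0625]

m = -1.5, h(m) = 7.4375 (+); new bracket [-1.5, -1]
m = -1.25, h(m) = 2.425781 (+); new bracket [-1.25, -1]
m = -1.125, h(m) = 0.537354 (+); new bracket [-1.125, -1]
m = -1.0625, h(m) = -0.2727 (−); new bracket [-1.125, -1.0625]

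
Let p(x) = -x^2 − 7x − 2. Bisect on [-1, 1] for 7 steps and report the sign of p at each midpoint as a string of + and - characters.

midpoint 0: p = -2 < 0 → [-1, 0]
midpoint -0.5: p = 1.25 > 0 → [-0.5, 0]
midpoint -0.25: p = -0.3125 < 0 → [-0.5, -0.25]
midpoint -0.375: p = 0.4844 > 0 → [-0.375, -0.25]
midpoint -0.3125: p = 0.0898 > 0 → [-0.3125, -0.25]
midpoint -0.28125: p = -0.1104 < 0 → [-0.3125, -0.28125]
midpoint -0.296875: p = -0.01 < 0 → [-0.3125, -0.296875]

-+-++--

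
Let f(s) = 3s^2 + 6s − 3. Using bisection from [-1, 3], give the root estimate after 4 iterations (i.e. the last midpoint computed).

0.25

s = 1 gives f = 6, positive; keep [-1, 1]
s = 0 gives f = -3, negative; keep [0, 1]
s = 0.5 gives f = 0.75, positive; keep [0, 0.5]
s = 0.25 gives f = -1.3125, negative; keep [0.25, 0.5]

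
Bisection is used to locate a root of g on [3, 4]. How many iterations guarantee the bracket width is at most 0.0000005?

21

Width after n steps is 1/2^n. Need 2^n ≥ 1/0.0000005 = 2000000.
2^20 = 1048576 < 2000000 ≤ 2^21 = 2097152, so n = 21.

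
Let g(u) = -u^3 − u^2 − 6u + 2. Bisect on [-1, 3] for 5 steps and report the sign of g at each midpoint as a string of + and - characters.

m = 1, g(m) = -6 (−); new bracket [-1, 1]
m = 0, g(m) = 2 (+); new bracket [0, 1]
m = 0.5, g(m) = -1.375 (−); new bracket [0, 0.5]
m = 0.25, g(m) = 0.4219 (+); new bracket [0.25, 0.5]
m = 0.375, g(m) = -0.4434 (−); new bracket [0.25, 0.375]

-+-+-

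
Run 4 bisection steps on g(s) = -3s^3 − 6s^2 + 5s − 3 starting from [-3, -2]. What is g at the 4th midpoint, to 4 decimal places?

-1.5408

m = -2.5, g(m) = -6.125 (−); new bracket [-3, -2.5]
m = -2.75, g(m) = 0.265625 (+); new bracket [-2.75, -2.5]
m = -2.625, g(m) = -3.205078 (−); new bracket [-2.75, -2.625]
m = -2.6875, g(m) = -1.5408 (−); new bracket [-2.75, -2.6875]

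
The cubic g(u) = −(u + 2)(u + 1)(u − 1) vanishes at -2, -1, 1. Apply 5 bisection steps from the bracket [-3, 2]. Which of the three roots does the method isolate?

midpoint -0.5: g = 1.125 > 0 → [-0.5, 2]
midpoint 0.75: g = 1.203125 > 0 → [0.75, 2]
midpoint 1.375: g = -3.005859 < 0 → [0.75, 1.375]
midpoint 1.0625: g = -0.3948 < 0 → [0.75, 1.0625]
midpoint 0.90625: g = 0.5194 > 0 → [0.90625, 1.0625]

1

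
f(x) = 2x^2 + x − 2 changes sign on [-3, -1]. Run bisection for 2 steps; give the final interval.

f(-2) = 4 > 0, so the root lies in [-2, -1]
f(-1.5) = 1 > 0, so the root lies in [-1.5, -1]

[-1.5, -1]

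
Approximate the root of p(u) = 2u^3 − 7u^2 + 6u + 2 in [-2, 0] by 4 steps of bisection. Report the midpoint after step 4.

-0.375

p(-1) = -13 < 0, so the root lies in [-1, 0]
p(-0.5) = -3 < 0, so the root lies in [-0.5, 0]
p(-0.25) = 0.03125 > 0, so the root lies in [-0.5, -0.25]
p(-0.375) = -1.3398 < 0, so the root lies in [-0.375, -0.25]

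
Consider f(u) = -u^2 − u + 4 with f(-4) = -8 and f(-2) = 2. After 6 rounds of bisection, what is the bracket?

[-2.5625, -2.53125]

f(-3) = -2 < 0, so the root lies in [-3, -2]
f(-2.5) = 0.25 > 0, so the root lies in [-3, -2.5]
f(-2.75) = -0.8125 < 0, so the root lies in [-2.75, -2.5]
f(-2.625) = -0.2656 < 0, so the root lies in [-2.625, -2.5]
f(-2.5625) = -0.0039 < 0, so the root lies in [-2.5625, -2.5]
f(-2.53125) = 0.124 > 0, so the root lies in [-2.5625, -2.53125]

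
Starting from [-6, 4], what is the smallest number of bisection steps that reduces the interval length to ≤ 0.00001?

Width after n steps is 10/2^n. Need 2^n ≥ 10/0.00001 = 1000000.
2^19 = 524288 < 1000000 ≤ 2^20 = 1048576, so n = 20.

20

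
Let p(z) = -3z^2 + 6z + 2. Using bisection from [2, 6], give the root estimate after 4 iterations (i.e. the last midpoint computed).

2.25

p(4) = -22 < 0, so the root lies in [2, 4]
p(3) = -7 < 0, so the root lies in [2, 3]
p(2.5) = -1.75 < 0, so the root lies in [2, 2.5]
p(2.25) = 0.3125 > 0, so the root lies in [2.25, 2.5]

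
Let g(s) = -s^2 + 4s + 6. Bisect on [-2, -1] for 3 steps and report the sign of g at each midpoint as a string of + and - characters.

--+

g(-1.5) = -2.25 < 0, so the root lies in [-1.5, -1]
g(-1.25) = -0.5625 < 0, so the root lies in [-1.25, -1]
g(-1.125) = 0.234375 > 0, so the root lies in [-1.25, -1.125]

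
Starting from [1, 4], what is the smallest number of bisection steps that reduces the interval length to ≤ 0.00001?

Width after n steps is 3/2^n. Need 2^n ≥ 3/0.00001 = 300000.
2^18 = 262144 < 300000 ≤ 2^19 = 524288, so n = 19.

19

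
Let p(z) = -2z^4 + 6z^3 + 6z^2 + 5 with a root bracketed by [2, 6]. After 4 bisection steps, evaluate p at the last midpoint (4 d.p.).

z = 4 gives p = -27, negative; keep [2, 4]
z = 3 gives p = 59, positive; keep [3, 4]
z = 3.5 gives p = 35.625, positive; keep [3.5, 4]
z = 3.75 gives p = 10.2734, positive; keep [3.75, 4]

10.2734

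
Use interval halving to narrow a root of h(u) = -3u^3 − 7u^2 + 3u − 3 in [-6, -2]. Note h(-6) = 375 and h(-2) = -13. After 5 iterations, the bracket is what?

[-2.875, -2.75]

midpoint -4: h = 65 > 0 → [-4, -2]
midpoint -3: h = 6 > 0 → [-3, -2]
midpoint -2.5: h = -7.375 < 0 → [-3, -2.5]
midpoint -2.75: h = -1.7969 < 0 → [-3, -2.75]
midpoint -2.875: h = 1.8066 > 0 → [-2.875, -2.75]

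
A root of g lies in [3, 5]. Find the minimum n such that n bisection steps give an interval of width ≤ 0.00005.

16

Width after n steps is 2/2^n. Need 2^n ≥ 2/0.00005 = 40000.
2^15 = 32768 < 40000 ≤ 2^16 = 65536, so n = 16.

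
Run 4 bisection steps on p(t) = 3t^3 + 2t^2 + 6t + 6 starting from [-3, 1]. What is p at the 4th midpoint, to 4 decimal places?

1.3594

m = -1, p(m) = -1 (−); new bracket [-1, 1]
m = 0, p(m) = 6 (+); new bracket [-1, 0]
m = -0.5, p(m) = 3.125 (+); new bracket [-1, -0.5]
m = -0.75, p(m) = 1.3594 (+); new bracket [-1, -0.75]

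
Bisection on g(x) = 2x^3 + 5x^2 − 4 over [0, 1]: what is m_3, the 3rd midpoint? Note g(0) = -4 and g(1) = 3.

m = 0.5, g(m) = -2.5 (−); new bracket [0.5, 1]
m = 0.75, g(m) = -0.34375 (−); new bracket [0.75, 1]
m = 0.875, g(m) = 1.167969 (+); new bracket [0.75, 0.875]

0.875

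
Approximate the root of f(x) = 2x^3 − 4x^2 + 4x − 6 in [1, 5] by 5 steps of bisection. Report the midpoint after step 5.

m = 3, f(m) = 24 (+); new bracket [1, 3]
m = 2, f(m) = 2 (+); new bracket [1, 2]
m = 1.5, f(m) = -2.25 (−); new bracket [1.5, 2]
m = 1.75, f(m) = -0.5312 (−); new bracket [1.75, 2]
m = 1.875, f(m) = 0.6211 (+); new bracket [1.75, 1.875]

1.875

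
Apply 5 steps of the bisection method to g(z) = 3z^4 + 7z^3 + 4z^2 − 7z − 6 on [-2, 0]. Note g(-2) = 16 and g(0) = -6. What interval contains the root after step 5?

g(-1) = 1 > 0, so the root lies in [-1, 0]
g(-0.5) = -2.1875 < 0, so the root lies in [-1, -0.5]
g(-0.75) = -0.503906 < 0, so the root lies in [-1, -0.75]
g(-0.875) = 0.2566 > 0, so the root lies in [-0.875, -0.75]
g(-0.8125) = -0.1191 < 0, so the root lies in [-0.875, -0.8125]

[-0.875, -0.8125]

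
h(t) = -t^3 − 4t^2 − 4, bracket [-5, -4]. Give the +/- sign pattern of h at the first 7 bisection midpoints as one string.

++---++

t = -4.5 gives h = 6.125, positive; keep [-4.5, -4]
t = -4.25 gives h = 0.515625, positive; keep [-4.25, -4]
t = -4.125 gives h = -1.873047, negative; keep [-4.25, -4.125]
t = -4.1875 gives h = -0.7122, negative; keep [-4.25, -4.1875]
t = -4.21875 gives h = -0.1067, negative; keep [-4.25, -4.21875]
t = -4.234375 gives h = 0.2023, positive; keep [-4.234375, -4.21875]
t = -4.2265625 gives h = 0.0473, positive; keep [-4.2265625, -4.21875]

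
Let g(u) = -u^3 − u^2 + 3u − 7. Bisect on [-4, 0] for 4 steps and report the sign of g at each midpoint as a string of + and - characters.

-+--

m = -2, g(m) = -9 (−); new bracket [-4, -2]
m = -3, g(m) = 2 (+); new bracket [-3, -2]
m = -2.5, g(m) = -5.125 (−); new bracket [-3, -2.5]
m = -2.75, g(m) = -2.0156 (−); new bracket [-3, -2.75]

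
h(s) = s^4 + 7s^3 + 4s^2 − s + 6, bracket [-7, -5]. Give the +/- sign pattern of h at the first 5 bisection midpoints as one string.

m = -6, h(m) = -60 (−); new bracket [-7, -6]
m = -6.5, h(m) = 44.1875 (+); new bracket [-6.5, -6]
m = -6.25, h(m) = -14.605469 (−); new bracket [-6.5, -6.25]
m = -6.375, h(m) = 13.01 (+); new bracket [-6.375, -6.25]
m = -6.3125, h(m) = -1.2295 (−); new bracket [-6.375, -6.3125]

-+-+-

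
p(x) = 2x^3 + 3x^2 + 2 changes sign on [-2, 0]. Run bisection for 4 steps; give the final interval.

[-1.875, -1.75]

x = -1 gives p = 3, positive; keep [-2, -1]
x = -1.5 gives p = 2, positive; keep [-2, -1.5]
x = -1.75 gives p = 0.46875, positive; keep [-2, -1.75]
x = -1.875 gives p = -0.6367, negative; keep [-1.875, -1.75]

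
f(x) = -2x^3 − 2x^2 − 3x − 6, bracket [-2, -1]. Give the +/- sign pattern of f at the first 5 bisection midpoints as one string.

m = -1.5, f(m) = 0.75 (+); new bracket [-1.5, -1]
m = -1.25, f(m) = -1.46875 (−); new bracket [-1.5, -1.25]
m = -1.375, f(m) = -0.457031 (−); new bracket [-1.5, -1.375]
m = -1.4375, f(m) = 0.1206 (+); new bracket [-1.4375, -1.375]
m = -1.40625, f(m) = -0.1745 (−); new bracket [-1.4375, -1.40625]

+--+-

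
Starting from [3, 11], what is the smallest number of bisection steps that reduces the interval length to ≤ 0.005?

Width after n steps is 8/2^n. Need 2^n ≥ 8/0.005 = 1600.
2^10 = 1024 < 1600 ≤ 2^11 = 2048, so n = 11.

11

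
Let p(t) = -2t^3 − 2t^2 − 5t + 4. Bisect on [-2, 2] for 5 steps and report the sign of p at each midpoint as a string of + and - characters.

+-+--

m = 0, p(m) = 4 (+); new bracket [0, 2]
m = 1, p(m) = -5 (−); new bracket [0, 1]
m = 0.5, p(m) = 0.75 (+); new bracket [0.5, 1]
m = 0.75, p(m) = -1.7188 (−); new bracket [0.5, 0.75]
m = 0.625, p(m) = -0.3945 (−); new bracket [0.5, 0.625]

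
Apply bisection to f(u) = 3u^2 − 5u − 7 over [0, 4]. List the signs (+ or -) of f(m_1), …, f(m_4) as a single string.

m = 2, f(m) = -5 (−); new bracket [2, 4]
m = 3, f(m) = 5 (+); new bracket [2, 3]
m = 2.5, f(m) = -0.75 (−); new bracket [2.5, 3]
m = 2.75, f(m) = 1.9375 (+); new bracket [2.5, 2.75]

-+-+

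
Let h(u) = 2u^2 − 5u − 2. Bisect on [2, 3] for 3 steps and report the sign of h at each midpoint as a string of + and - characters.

--+

m = 2.5, h(m) = -2 (−); new bracket [2.5, 3]
m = 2.75, h(m) = -0.625 (−); new bracket [2.75, 3]
m = 2.875, h(m) = 0.15625 (+); new bracket [2.75, 2.875]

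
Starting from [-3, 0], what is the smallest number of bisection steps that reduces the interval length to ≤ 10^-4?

Width after n steps is 3/2^n. Need 2^n ≥ 3/10^-4 = 30000.
2^14 = 16384 < 30000 ≤ 2^15 = 32768, so n = 15.

15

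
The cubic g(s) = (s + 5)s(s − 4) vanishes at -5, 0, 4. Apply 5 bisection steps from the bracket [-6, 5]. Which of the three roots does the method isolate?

-5

midpoint -0.5: g = 10.125 > 0 → [-6, -0.5]
midpoint -3.25: g = 41.234375 > 0 → [-6, -3.25]
midpoint -4.625: g = 14.958984 > 0 → [-6, -4.625]
midpoint -5.3125: g = -15.4602 < 0 → [-5.3125, -4.625]
midpoint -4.96875: g = 1.3926 > 0 → [-5.3125, -4.96875]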